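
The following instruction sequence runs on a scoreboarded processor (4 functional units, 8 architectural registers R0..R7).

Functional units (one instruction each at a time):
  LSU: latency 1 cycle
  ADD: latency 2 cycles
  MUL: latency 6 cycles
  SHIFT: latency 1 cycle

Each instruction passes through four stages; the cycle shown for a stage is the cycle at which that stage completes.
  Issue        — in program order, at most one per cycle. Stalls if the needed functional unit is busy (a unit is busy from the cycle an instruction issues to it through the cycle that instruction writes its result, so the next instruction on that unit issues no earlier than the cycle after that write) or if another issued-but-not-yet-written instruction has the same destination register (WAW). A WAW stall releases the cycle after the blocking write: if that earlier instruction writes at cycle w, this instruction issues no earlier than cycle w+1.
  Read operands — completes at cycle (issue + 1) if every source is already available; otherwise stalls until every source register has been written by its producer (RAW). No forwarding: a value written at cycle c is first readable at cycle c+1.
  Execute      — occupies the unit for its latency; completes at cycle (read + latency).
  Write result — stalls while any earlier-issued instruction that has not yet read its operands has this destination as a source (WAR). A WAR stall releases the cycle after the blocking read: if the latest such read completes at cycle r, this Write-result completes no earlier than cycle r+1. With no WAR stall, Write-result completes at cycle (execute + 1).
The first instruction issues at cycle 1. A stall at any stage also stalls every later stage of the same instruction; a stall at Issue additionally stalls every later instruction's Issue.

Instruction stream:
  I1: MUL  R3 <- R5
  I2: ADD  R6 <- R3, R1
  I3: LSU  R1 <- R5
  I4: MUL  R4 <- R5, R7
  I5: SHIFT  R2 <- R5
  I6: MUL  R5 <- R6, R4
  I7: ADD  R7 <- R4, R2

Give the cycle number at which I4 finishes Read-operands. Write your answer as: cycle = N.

t=1  I1 issues→MUL
t=2  I1 reads · I2 issues→ADD
t=3  I3 issues→LSU
t=4  I3 reads
t=5  I3 exec-done
t=8  I1 exec-done
t=9  I1 writes R3
t=10  I2 reads · I4 issues→MUL
t=11  I3 writes R1 · I4 reads · I5 issues→SHIFT
t=12  I2 exec-done · I5 reads
t=13  I2 writes R6 · I5 exec-done
t=14  I5 writes R2
t=17  I4 exec-done
t=18  I4 writes R4
t=19  I6 issues→MUL
t=20  I6 reads · I7 issues→ADD
t=21  I7 reads
t=23  I7 exec-done
t=24  I7 writes R7
t=26  I6 exec-done
t=27  I6 writes R5

cycle = 11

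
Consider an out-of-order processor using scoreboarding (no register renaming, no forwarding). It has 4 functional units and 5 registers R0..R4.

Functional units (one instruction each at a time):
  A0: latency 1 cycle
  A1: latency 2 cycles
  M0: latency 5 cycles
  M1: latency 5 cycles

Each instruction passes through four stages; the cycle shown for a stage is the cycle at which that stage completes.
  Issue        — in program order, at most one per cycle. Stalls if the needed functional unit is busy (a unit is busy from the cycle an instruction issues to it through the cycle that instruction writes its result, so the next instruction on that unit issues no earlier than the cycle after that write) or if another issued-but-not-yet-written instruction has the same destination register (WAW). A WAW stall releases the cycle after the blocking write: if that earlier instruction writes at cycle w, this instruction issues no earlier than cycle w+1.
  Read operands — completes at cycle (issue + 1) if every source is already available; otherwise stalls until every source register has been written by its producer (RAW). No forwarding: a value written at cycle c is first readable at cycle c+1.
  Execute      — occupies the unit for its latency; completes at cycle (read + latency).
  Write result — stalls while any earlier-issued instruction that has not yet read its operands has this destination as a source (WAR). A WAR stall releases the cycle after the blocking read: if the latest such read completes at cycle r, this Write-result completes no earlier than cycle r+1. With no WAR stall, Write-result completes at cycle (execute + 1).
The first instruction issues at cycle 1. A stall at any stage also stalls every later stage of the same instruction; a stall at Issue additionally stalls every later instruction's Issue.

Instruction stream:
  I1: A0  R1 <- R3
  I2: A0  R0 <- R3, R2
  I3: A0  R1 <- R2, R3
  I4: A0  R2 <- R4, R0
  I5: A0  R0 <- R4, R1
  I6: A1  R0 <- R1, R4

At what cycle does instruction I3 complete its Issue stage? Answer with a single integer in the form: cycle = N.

cycle = 9

[1] I1 issues→A0
[2] I1 reads
[3] I1 exec-done
[4] I1 writes R1
[5] I2 issues→A0
[6] I2 reads
[7] I2 exec-done
[8] I2 writes R0
[9] I3 issues→A0
[10] I3 reads
[11] I3 exec-done
[12] I3 writes R1
[13] I4 issues→A0
[14] I4 reads
[15] I4 exec-done
[16] I4 writes R2
[17] I5 issues→A0
[18] I5 reads
[19] I5 exec-done
[20] I5 writes R0
[21] I6 issues→A1
[22] I6 reads
[24] I6 exec-done
[25] I6 writes R0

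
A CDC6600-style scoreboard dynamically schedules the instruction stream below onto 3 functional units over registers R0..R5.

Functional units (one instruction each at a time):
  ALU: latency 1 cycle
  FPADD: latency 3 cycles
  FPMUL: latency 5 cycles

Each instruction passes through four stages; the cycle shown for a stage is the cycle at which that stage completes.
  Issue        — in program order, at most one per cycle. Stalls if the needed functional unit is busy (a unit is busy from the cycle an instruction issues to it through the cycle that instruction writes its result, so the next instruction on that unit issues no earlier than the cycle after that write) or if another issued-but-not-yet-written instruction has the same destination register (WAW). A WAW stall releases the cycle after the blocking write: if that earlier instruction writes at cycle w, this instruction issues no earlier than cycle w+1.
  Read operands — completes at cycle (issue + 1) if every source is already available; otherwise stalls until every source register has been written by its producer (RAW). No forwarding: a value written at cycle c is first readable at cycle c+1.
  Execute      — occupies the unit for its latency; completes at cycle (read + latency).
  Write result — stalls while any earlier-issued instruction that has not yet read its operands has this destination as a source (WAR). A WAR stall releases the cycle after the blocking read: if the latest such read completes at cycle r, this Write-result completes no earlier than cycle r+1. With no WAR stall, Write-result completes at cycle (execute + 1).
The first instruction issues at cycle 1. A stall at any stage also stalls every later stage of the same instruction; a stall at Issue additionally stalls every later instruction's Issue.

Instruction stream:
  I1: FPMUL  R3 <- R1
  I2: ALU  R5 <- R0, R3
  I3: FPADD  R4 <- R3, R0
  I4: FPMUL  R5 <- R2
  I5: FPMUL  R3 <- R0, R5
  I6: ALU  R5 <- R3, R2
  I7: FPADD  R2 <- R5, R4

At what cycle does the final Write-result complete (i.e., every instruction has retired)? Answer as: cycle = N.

cycle = 35

I1  is:1  ro:2  ex:7  wr:8
I2  is:2  ro:9  ex:10  wr:11  — RAW R3: wait I1 write@8
I3  is:3  ro:9  ex:12  wr:13  — RAW R3: wait I1 write@8
I4  is:12  ro:13  ex:18  wr:19  — WAW R5: wait I2 write@11
I5  is:20  ro:21  ex:26  wr:27  — struct: FPMUL busy until I4 writes@19
I6  is:21  ro:28  ex:29  wr:30  — RAW R3: wait I5 write@27
I7  is:22  ro:31  ex:34  wr:35  — RAW R5: wait I6 write@30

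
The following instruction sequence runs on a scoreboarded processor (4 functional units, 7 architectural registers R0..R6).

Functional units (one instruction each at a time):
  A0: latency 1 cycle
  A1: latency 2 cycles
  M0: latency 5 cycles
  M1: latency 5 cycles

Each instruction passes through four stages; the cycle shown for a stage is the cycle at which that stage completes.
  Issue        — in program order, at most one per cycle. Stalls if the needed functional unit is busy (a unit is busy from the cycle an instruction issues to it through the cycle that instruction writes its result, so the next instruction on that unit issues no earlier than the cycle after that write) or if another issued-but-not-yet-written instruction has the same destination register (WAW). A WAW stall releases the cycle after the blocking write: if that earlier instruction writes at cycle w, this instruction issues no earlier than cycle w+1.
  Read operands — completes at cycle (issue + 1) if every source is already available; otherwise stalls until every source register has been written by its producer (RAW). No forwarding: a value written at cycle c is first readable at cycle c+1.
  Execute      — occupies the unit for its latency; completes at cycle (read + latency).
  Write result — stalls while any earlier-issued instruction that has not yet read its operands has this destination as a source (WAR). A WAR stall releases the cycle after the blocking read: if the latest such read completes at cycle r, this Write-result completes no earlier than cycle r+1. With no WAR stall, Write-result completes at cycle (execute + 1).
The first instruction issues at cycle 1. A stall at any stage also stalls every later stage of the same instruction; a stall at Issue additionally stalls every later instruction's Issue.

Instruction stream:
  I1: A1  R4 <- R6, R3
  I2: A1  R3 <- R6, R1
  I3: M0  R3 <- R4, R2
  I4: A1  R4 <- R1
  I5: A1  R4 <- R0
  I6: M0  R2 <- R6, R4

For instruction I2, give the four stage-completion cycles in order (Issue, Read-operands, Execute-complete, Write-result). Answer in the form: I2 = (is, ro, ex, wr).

[I1] 1/2/4/5
[I2] 6/7/9/10  (struct: A1 busy until I1 writes@5)
[I3] 11/12/17/18  (WAW R3: wait I2 write@10)
[I4] 12/13/15/16
[I5] 17/18/20/21  (struct: A1 busy until I4 writes@16)
[I6] 19/22/27/28  (struct: M0 busy until I3 writes@18; RAW R4: wait I5 write@21)

I2 = (6, 7, 9, 10)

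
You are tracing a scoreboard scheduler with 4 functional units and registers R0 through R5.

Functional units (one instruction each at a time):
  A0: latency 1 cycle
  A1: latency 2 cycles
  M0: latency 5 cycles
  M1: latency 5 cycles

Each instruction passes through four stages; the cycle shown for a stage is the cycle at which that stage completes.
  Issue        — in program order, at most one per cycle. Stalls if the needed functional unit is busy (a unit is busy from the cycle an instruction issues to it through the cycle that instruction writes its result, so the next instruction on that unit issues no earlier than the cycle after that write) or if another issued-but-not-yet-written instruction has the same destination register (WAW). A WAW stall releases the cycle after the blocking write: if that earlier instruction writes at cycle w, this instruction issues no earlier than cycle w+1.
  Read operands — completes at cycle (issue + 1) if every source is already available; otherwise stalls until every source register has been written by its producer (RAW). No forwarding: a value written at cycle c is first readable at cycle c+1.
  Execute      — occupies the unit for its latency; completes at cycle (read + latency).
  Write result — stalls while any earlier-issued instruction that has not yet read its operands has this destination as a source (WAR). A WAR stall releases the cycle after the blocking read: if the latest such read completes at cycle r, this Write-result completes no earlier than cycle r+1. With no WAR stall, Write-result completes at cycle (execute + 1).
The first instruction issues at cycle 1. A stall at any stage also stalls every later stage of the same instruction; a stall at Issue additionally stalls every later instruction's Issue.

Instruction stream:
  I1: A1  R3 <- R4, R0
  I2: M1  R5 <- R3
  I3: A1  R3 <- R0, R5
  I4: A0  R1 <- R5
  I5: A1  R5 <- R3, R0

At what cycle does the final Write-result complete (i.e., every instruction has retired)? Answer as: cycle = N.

I1 -> (1, 2, 4, 5)
I2 -> (2, 6, 11, 12)  // RAW R3: wait I1 write@5
I3 -> (6, 13, 15, 16)  // struct: A1 busy until I1 writes@5, RAW R5: wait I2 write@12
I4 -> (7, 13, 14, 15)  // RAW R5: wait I2 write@12
I5 -> (17, 18, 20, 21)  // struct: A1 busy until I3 writes@16

cycle = 21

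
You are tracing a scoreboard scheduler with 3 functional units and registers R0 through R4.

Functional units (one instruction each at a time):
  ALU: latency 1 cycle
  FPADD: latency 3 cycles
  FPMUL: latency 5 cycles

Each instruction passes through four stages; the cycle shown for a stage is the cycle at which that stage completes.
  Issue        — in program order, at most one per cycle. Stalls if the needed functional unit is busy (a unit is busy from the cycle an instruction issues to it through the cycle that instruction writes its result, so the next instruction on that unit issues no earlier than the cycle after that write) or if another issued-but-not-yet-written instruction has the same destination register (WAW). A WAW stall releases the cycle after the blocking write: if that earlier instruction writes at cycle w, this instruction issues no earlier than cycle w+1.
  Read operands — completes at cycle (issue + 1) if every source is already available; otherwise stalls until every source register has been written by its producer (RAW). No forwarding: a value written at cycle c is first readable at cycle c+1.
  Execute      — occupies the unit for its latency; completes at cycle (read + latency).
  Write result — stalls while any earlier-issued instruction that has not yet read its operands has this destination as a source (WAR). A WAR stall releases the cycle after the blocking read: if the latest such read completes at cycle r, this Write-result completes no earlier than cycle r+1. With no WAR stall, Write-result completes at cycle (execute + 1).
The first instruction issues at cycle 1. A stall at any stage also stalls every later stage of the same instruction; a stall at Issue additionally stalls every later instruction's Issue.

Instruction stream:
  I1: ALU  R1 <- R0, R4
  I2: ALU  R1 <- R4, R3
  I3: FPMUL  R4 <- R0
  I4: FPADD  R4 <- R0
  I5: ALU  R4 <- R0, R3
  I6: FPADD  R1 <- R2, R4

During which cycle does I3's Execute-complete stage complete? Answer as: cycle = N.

cycle = 12

c1: issue I1 (ALU)
c2: I1 read-ops
c3: I1 finished on ALU
c4: I1→R1
c5: issue I2 (ALU)
c6: I2 read-ops; issue I3 (FPMUL)
c7: I2 finished on ALU; I3 read-ops
c8: I2→R1
c12: I3 finished on FPMUL
c13: I3→R4
c14: issue I4 (FPADD)
c15: I4 read-ops
c18: I4 finished on FPADD
c19: I4→R4
c20: issue I5 (ALU)
c21: I5 read-ops; issue I6 (FPADD)
c22: I5 finished on ALU
c23: I5→R4
c24: I6 read-ops
c27: I6 finished on FPADD
c28: I6→R1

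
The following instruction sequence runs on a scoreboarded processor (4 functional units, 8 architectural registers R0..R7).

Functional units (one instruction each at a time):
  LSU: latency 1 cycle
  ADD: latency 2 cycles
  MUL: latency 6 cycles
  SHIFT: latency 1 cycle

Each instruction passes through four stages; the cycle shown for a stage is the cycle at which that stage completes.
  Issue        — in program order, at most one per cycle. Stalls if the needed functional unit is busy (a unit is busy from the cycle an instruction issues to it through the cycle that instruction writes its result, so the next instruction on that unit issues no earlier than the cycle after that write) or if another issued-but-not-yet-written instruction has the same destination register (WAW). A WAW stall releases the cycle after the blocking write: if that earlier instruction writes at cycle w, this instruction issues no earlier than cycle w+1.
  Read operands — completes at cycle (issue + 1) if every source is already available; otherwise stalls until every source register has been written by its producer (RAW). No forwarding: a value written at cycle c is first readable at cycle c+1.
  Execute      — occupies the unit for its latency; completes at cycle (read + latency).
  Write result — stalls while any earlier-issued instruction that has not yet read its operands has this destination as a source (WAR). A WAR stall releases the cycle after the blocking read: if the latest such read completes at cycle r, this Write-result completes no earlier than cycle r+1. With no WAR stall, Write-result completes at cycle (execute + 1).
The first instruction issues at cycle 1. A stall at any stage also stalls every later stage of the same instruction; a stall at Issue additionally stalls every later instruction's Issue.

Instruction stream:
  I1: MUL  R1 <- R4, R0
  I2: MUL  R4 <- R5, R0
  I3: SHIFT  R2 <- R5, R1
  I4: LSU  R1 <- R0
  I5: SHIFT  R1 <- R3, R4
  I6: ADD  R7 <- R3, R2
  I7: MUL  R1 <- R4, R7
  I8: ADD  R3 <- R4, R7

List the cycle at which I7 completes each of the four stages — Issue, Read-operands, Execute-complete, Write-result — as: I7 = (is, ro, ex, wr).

t=1  I1→MUL
t=2  I1 RO
t=8  I1 EX
t=9  I1 WR R1
t=10  I2→MUL
t=11  I2 RO, I3→SHIFT
t=12  I3 RO, I4→LSU
t=13  I3 EX, I4 RO
t=14  I3 WR R2, I4 EX
t=15  I4 WR R1
t=16  I5→SHIFT
t=17  I2 EX, I6→ADD
t=18  I2 WR R4, I6 RO
t=19  I5 RO
t=20  I5 EX, I6 EX
t=21  I5 WR R1, I6 WR R7
t=22  I7→MUL
t=23  I7 RO, I8→ADD
t=24  I8 RO
t=26  I8 EX
t=27  I8 WR R3
t=29  I7 EX
t=30  I7 WR R1

I7 = (22, 23, 29, 30)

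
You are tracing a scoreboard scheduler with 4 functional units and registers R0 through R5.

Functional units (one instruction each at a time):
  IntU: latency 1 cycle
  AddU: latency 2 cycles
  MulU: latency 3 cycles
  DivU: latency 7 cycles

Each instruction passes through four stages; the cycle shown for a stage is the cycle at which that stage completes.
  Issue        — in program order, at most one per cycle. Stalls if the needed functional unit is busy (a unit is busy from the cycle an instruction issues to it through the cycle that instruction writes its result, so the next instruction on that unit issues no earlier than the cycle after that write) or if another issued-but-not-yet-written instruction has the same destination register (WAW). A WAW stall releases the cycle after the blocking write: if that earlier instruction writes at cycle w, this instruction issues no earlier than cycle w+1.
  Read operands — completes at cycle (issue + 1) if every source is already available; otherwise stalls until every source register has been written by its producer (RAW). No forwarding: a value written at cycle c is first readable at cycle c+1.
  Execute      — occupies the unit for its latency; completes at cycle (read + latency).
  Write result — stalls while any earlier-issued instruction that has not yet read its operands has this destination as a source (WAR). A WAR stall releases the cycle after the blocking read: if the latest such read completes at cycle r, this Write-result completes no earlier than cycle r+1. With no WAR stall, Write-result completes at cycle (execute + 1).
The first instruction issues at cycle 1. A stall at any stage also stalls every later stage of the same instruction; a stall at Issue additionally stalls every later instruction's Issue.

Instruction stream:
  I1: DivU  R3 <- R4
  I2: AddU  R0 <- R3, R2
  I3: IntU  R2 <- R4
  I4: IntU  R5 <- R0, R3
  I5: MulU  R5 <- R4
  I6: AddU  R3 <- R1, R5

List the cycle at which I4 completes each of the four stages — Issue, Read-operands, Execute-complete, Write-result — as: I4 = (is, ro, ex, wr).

I4 = (13, 15, 16, 17)

c1: issue I1 (DivU)
c2: I1 read-ops · issue I2 (AddU)
c3: issue I3 (IntU)
c4: I3 read-ops
c5: I3 finished on IntU
c9: I1 finished on DivU
c10: I1→R3
c11: I2 read-ops
c12: I3→R2
c13: I2 finished on AddU · issue I4 (IntU)
c14: I2→R0
c15: I4 read-ops
c16: I4 finished on IntU
c17: I4→R5
c18: issue I5 (MulU)
c19: I5 read-ops · issue I6 (AddU)
c22: I5 finished on MulU
c23: I5→R5
c24: I6 read-ops
c26: I6 finished on AddU
c27: I6→R3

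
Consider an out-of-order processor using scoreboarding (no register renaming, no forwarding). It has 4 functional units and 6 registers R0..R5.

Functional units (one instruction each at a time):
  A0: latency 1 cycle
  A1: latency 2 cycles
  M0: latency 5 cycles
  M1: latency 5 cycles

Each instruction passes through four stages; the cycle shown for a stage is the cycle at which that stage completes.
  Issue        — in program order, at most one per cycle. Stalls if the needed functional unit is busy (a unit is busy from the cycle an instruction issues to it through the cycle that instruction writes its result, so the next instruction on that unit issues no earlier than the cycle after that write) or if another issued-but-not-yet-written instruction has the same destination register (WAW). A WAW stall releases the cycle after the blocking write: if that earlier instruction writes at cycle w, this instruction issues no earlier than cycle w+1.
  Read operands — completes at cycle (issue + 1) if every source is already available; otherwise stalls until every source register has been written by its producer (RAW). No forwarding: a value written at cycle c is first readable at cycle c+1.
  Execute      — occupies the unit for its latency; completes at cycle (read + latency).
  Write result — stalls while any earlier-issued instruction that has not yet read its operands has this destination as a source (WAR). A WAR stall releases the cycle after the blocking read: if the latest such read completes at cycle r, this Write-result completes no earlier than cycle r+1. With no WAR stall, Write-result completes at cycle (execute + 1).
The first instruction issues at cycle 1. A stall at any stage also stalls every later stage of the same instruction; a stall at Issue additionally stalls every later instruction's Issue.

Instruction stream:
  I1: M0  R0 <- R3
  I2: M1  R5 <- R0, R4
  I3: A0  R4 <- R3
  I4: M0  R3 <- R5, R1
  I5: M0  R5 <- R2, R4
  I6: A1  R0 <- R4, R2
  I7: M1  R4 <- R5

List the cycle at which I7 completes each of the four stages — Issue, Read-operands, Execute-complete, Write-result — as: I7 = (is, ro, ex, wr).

I1 -> (1, 2, 7, 8)
I2 -> (2, 9, 14, 15)  // RAW R0: wait I1 write@8
I3 -> (3, 4, 5, 10)  // WAR R4: wait I2 read@9
I4 -> (9, 16, 21, 22)  // struct: M0 busy until I1 writes@8, RAW R5: wait I2 write@15
I5 -> (23, 24, 29, 30)  // struct: M0 busy until I4 writes@22
I6 -> (24, 25, 27, 28)
I7 -> (25, 31, 36, 37)  // RAW R5: wait I5 write@30

I7 = (25, 31, 36, 37)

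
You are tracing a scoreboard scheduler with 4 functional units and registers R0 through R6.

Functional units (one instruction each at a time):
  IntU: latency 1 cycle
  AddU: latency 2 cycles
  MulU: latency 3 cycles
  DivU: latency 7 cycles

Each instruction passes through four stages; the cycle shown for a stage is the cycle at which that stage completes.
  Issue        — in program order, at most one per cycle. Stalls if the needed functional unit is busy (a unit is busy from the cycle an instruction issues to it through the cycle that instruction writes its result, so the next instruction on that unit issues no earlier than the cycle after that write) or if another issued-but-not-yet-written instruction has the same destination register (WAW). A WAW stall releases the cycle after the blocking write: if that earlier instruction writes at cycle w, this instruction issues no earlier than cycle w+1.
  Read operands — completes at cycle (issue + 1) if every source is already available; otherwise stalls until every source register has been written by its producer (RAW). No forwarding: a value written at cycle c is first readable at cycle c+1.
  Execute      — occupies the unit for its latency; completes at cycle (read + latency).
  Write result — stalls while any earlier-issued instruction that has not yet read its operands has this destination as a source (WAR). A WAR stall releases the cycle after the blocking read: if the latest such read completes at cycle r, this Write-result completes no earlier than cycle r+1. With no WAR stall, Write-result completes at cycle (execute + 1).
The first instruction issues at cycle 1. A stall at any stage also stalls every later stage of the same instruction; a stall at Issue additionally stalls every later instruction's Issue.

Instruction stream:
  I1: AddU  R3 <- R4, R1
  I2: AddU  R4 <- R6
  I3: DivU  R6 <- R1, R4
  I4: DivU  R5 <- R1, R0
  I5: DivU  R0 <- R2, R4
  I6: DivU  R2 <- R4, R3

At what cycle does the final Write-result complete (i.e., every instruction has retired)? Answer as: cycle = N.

cycle = 49

[1] issue I1 (AddU)
[2] I1 read-ops
[4] I1 finished on AddU
[5] I1→R3
[6] issue I2 (AddU)
[7] I2 read-ops · issue I3 (DivU)
[9] I2 finished on AddU
[10] I2→R4
[11] I3 read-ops
[18] I3 finished on DivU
[19] I3→R6
[20] issue I4 (DivU)
[21] I4 read-ops
[28] I4 finished on DivU
[29] I4→R5
[30] issue I5 (DivU)
[31] I5 read-ops
[38] I5 finished on DivU
[39] I5→R0
[40] issue I6 (DivU)
[41] I6 read-ops
[48] I6 finished on DivU
[49] I6→R2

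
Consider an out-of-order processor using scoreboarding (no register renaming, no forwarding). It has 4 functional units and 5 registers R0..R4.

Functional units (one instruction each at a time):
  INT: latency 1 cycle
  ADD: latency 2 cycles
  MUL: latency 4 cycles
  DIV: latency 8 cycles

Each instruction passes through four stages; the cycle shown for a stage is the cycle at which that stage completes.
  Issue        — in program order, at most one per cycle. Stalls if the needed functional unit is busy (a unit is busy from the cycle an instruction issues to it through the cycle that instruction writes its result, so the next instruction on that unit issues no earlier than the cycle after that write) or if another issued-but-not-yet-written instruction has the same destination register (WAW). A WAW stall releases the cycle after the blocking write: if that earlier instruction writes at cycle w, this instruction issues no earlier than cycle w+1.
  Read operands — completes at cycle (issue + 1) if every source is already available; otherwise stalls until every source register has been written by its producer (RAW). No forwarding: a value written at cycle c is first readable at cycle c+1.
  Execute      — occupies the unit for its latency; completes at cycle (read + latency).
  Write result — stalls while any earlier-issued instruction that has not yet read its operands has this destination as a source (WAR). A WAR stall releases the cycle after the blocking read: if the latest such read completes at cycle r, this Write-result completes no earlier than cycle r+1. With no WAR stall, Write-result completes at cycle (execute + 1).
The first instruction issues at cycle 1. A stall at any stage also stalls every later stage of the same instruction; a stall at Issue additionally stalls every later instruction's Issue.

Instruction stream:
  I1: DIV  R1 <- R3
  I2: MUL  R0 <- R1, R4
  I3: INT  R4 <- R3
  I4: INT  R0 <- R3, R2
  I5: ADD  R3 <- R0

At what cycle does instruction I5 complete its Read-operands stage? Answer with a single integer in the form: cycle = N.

1) issue 1, read 2, done 10, write 11
2) issue 2, read 12, done 16, write 17  <RAW R1: wait I1 write@11>
3) issue 3, read 4, done 5, write 13  <WAR R4: wait I2 read@12>
4) issue 18, read 19, done 20, write 21  <WAW R0: wait I2 write@17>
5) issue 19, read 22, done 24, write 25  <RAW R0: wait I4 write@21>

cycle = 22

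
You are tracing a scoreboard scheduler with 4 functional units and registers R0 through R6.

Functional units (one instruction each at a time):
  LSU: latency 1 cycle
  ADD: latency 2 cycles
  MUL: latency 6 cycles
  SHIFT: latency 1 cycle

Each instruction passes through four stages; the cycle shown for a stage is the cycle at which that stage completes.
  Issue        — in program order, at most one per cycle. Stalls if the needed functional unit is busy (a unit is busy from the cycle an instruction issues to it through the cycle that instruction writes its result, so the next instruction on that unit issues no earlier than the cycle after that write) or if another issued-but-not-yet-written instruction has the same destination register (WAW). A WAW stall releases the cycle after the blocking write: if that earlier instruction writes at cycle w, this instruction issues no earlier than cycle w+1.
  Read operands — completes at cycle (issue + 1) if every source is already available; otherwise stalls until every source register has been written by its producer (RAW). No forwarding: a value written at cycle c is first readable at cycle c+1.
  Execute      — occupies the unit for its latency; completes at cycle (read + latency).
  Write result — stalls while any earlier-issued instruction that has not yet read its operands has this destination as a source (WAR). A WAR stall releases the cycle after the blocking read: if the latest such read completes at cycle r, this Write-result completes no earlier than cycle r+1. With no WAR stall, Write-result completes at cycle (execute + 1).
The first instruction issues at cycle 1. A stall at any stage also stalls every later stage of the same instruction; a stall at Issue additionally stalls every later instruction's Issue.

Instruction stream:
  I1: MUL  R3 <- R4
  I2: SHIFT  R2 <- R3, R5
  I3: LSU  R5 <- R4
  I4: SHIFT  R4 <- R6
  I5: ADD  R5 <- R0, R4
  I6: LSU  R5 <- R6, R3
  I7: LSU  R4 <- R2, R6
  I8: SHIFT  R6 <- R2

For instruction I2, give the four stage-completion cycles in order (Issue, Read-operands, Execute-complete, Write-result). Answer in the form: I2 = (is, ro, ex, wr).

I2 = (2, 10, 11, 12)

c1: issue I1 (MUL)
c2: I1 read-ops · issue I2 (SHIFT)
c3: issue I3 (LSU)
c4: I3 read-ops
c5: I3 finished on LSU
c8: I1 finished on MUL
c9: I1→R3
c10: I2 read-ops
c11: I2 finished on SHIFT · I3→R5
c12: I2→R2
c13: issue I4 (SHIFT)
c14: I4 read-ops · issue I5 (ADD)
c15: I4 finished on SHIFT
c16: I4→R4
c17: I5 read-ops
c19: I5 finished on ADD
c20: I5→R5
c21: issue I6 (LSU)
c22: I6 read-ops
c23: I6 finished on LSU
c24: I6→R5
c25: issue I7 (LSU)
c26: I7 read-ops · issue I8 (SHIFT)
c27: I7 finished on LSU · I8 read-ops
c28: I7→R4 · I8 finished on SHIFT
c29: I8→R6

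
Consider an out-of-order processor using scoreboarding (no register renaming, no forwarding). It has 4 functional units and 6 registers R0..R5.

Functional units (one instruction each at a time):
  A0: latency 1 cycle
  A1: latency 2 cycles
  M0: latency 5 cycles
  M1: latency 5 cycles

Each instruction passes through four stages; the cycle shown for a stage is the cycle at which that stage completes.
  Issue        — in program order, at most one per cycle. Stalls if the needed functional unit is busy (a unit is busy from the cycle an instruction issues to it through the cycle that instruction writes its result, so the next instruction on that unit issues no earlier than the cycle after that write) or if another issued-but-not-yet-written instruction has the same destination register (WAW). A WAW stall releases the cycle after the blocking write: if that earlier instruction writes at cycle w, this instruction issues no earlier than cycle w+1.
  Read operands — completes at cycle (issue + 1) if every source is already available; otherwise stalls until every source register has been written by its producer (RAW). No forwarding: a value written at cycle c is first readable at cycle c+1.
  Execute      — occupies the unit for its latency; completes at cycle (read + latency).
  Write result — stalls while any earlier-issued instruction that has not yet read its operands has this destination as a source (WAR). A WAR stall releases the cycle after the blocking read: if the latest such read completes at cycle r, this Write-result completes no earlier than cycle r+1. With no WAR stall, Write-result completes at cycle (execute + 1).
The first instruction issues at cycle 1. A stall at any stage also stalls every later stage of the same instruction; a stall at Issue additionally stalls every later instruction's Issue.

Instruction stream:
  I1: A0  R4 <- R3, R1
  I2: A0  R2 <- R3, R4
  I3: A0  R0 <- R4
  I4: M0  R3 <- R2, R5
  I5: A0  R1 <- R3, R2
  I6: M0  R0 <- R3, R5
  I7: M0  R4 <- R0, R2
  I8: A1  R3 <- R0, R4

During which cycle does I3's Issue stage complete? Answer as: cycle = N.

I1  is:1  ro:2  ex:3  wr:4
I2  is:5  ro:6  ex:7  wr:8  — struct: A0 busy until I1 writes@4
I3  is:9  ro:10  ex:11  wr:12  — struct: A0 busy until I2 writes@8
I4  is:10  ro:11  ex:16  wr:17
I5  is:13  ro:18  ex:19  wr:20  — struct: A0 busy until I3 writes@12, RAW R3: wait I4 write@17
I6  is:18  ro:19  ex:24  wr:25  — struct: M0 busy until I4 writes@17
I7  is:26  ro:27  ex:32  wr:33  — struct: M0 busy until I6 writes@25
I8  is:27  ro:34  ex:36  wr:37  — RAW R4: wait I7 write@33

cycle = 9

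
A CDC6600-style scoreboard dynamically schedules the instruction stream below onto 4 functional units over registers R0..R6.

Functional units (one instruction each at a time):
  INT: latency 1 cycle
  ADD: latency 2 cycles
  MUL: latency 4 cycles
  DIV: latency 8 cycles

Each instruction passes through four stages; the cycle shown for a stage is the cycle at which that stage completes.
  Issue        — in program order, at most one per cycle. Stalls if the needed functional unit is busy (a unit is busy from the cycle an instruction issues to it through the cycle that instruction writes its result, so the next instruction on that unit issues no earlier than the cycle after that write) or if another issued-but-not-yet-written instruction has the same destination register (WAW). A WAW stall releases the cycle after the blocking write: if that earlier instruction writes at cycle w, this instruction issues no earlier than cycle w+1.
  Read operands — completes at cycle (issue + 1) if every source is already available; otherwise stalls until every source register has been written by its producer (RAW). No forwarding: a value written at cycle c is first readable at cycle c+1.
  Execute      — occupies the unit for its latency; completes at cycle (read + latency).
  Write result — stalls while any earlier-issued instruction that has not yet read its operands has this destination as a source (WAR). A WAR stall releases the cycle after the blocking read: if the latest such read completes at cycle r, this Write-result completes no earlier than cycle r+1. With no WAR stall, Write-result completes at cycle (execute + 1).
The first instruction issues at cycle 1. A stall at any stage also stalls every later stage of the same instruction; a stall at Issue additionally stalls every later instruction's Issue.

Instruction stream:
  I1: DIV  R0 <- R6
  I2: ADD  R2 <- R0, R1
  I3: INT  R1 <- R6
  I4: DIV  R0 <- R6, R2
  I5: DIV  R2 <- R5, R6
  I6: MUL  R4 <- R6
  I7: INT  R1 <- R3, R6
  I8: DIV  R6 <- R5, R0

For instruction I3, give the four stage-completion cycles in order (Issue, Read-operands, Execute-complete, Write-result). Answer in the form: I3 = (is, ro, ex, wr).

c1: I1→DIV
c2: I1 RO · I2→ADD
c3: I3→INT
c4: I3 RO
c5: I3 EX
c10: I1 EX
c11: I1 WR R0
c12: I2 RO · I4→DIV
c13: I3 WR R1
c14: I2 EX
c15: I2 WR R2
c16: I4 RO
c24: I4 EX
c25: I4 WR R0
c26: I5→DIV
c27: I5 RO · I6→MUL
c28: I6 RO · I7→INT
c29: I7 RO
c30: I7 EX
c31: I7 WR R1
c32: I6 EX
c33: I6 WR R4
c35: I5 EX
c36: I5 WR R2
c37: I8→DIV
c38: I8 RO
c46: I8 EX
c47: I8 WR R6

I3 = (3, 4, 5, 13)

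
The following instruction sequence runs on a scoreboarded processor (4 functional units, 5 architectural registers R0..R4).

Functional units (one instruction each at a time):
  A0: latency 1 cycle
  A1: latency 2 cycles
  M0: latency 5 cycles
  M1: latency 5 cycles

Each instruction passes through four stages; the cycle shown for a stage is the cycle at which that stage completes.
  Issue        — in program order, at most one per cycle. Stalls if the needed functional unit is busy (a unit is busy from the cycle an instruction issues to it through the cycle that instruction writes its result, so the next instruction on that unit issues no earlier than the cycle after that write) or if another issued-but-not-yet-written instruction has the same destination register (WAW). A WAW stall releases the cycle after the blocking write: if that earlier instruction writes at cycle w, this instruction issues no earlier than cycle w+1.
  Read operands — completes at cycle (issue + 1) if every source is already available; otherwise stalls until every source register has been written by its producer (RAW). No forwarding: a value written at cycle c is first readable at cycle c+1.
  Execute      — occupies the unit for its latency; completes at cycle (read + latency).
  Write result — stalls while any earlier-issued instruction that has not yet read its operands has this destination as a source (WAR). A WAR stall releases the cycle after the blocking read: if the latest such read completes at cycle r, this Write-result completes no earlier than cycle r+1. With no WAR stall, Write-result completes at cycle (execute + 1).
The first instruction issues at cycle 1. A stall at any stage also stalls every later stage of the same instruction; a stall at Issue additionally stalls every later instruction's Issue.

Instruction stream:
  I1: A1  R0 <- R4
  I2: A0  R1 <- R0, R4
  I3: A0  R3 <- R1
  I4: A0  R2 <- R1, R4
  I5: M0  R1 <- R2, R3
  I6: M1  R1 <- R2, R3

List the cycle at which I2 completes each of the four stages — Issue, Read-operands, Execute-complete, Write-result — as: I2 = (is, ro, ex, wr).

[I1] 1/2/4/5
[I2] 2/6/7/8  (RAW R0: wait I1 write@5)
[I3] 9/10/11/12  (struct: A0 busy until I2 writes@8)
[I4] 13/14/15/16  (struct: A0 busy until I3 writes@12)
[I5] 14/17/22/23  (RAW R2: wait I4 write@16)
[I6] 24/25/30/31  (WAW R1: wait I5 write@23)

I2 = (2, 6, 7, 8)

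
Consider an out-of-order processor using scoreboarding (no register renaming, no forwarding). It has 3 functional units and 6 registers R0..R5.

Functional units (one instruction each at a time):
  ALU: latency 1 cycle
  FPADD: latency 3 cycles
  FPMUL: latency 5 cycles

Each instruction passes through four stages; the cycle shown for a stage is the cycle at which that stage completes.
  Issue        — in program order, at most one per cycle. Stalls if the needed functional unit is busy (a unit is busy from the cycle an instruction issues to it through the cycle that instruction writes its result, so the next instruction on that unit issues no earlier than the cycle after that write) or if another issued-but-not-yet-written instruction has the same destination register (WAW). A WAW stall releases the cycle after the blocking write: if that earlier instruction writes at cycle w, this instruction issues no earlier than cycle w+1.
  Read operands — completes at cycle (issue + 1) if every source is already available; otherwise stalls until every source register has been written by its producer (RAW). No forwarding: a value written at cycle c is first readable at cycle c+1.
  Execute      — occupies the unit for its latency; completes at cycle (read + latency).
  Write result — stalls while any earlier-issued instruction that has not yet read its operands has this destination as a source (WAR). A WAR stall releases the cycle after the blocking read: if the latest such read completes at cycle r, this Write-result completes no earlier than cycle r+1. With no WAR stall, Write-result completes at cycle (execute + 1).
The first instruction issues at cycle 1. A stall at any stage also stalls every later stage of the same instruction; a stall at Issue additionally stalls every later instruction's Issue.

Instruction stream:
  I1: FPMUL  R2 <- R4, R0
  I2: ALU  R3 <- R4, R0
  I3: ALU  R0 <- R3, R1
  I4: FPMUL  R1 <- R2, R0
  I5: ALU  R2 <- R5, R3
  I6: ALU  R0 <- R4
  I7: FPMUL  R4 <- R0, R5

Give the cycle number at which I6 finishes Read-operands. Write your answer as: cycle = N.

I1: IS=1 RO=2 EX=7 WR=8
I2: IS=2 RO=3 EX=4 WR=5
I3: IS=6 RO=7 EX=8 WR=9  [struct: ALU busy until I2 writes@5]
I4: IS=9 RO=10 EX=15 WR=16  [struct: FPMUL busy until I1 writes@8]
I5: IS=10 RO=11 EX=12 WR=13
I6: IS=14 RO=15 EX=16 WR=17  [struct: ALU busy until I5 writes@13]
I7: IS=17 RO=18 EX=23 WR=24  [struct: FPMUL busy until I4 writes@16]

cycle = 15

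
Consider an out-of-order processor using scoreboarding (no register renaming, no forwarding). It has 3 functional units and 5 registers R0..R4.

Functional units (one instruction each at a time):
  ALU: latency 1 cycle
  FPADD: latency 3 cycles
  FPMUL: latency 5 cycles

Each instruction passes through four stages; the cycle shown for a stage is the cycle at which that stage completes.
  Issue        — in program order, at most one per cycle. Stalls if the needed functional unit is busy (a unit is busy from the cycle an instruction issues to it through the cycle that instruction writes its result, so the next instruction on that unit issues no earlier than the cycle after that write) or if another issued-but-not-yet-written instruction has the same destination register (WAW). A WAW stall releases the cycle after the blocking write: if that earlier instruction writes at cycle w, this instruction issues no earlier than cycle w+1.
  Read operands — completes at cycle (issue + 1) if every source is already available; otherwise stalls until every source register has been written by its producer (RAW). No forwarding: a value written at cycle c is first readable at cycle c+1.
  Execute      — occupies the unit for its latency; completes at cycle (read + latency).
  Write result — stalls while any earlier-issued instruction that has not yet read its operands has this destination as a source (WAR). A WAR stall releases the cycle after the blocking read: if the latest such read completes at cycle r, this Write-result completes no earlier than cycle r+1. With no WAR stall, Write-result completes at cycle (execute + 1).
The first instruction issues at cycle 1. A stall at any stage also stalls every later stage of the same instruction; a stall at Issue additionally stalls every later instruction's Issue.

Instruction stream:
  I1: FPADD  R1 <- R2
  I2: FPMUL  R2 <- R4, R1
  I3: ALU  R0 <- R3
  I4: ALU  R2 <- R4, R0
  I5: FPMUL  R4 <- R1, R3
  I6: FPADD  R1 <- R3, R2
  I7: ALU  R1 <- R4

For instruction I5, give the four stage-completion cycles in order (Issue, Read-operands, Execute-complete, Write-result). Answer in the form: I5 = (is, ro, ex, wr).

cycle 1: I1 issues→FPADD
cycle 2: I1 reads | I2 issues→FPMUL
cycle 3: I3 issues→ALU
cycle 4: I3 reads
cycle 5: I1 exec-done | I3 exec-done
cycle 6: I1 writes R1 | I3 writes R0
cycle 7: I2 reads
cycle 12: I2 exec-done
cycle 13: I2 writes R2
cycle 14: I4 issues→ALU
cycle 15: I4 reads | I5 issues→FPMUL
cycle 16: I4 exec-done | I5 reads | I6 issues→FPADD
cycle 17: I4 writes R2
cycle 18: I6 reads
cycle 21: I5 exec-done | I6 exec-done
cycle 22: I5 writes R4 | I6 writes R1
cycle 23: I7 issues→ALU
cycle 24: I7 reads
cycle 25: I7 exec-done
cycle 26: I7 writes R1

I5 = (15, 16, 21, 22)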